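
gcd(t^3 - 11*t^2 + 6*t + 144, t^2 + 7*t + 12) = t + 3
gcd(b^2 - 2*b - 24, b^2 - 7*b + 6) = b - 6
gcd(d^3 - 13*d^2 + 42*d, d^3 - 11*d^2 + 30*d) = d^2 - 6*d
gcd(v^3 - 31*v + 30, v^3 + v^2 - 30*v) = v^2 + v - 30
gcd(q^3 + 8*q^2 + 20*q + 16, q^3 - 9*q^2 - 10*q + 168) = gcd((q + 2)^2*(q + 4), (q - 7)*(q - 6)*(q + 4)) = q + 4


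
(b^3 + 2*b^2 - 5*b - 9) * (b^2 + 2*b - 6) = b^5 + 4*b^4 - 7*b^3 - 31*b^2 + 12*b + 54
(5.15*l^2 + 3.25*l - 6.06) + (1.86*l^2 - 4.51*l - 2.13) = 7.01*l^2 - 1.26*l - 8.19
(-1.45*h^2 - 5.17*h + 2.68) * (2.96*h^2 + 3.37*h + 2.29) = -4.292*h^4 - 20.1897*h^3 - 12.8106*h^2 - 2.8077*h + 6.1372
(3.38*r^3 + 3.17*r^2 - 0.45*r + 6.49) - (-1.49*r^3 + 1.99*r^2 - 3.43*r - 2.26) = 4.87*r^3 + 1.18*r^2 + 2.98*r + 8.75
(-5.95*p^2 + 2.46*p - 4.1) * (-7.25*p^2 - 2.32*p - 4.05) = 43.1375*p^4 - 4.031*p^3 + 48.1153*p^2 - 0.451000000000001*p + 16.605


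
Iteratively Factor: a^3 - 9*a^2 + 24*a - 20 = (a - 2)*(a^2 - 7*a + 10) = (a - 2)^2*(a - 5)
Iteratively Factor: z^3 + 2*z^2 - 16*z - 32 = (z + 4)*(z^2 - 2*z - 8) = (z + 2)*(z + 4)*(z - 4)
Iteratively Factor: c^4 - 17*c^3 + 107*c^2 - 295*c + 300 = (c - 3)*(c^3 - 14*c^2 + 65*c - 100) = (c - 4)*(c - 3)*(c^2 - 10*c + 25) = (c - 5)*(c - 4)*(c - 3)*(c - 5)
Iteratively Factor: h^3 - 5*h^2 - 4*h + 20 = (h + 2)*(h^2 - 7*h + 10) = (h - 5)*(h + 2)*(h - 2)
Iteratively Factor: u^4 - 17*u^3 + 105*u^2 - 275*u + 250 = (u - 2)*(u^3 - 15*u^2 + 75*u - 125) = (u - 5)*(u - 2)*(u^2 - 10*u + 25) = (u - 5)^2*(u - 2)*(u - 5)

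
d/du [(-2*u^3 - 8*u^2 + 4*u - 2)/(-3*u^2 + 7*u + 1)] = 2*(3*u^4 - 14*u^3 - 25*u^2 - 14*u + 9)/(9*u^4 - 42*u^3 + 43*u^2 + 14*u + 1)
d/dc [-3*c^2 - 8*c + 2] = -6*c - 8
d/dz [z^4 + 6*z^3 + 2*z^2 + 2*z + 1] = 4*z^3 + 18*z^2 + 4*z + 2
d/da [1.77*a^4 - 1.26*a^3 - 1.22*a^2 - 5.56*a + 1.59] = 7.08*a^3 - 3.78*a^2 - 2.44*a - 5.56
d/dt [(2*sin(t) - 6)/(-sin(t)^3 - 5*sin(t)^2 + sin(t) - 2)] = 8*(-58*sin(2*t) - sin(4*t) + 4*cos(3*t))/(-sin(t) - sin(3*t) - 10*cos(2*t) + 18)^2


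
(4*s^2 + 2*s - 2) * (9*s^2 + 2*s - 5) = 36*s^4 + 26*s^3 - 34*s^2 - 14*s + 10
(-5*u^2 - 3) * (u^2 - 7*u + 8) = -5*u^4 + 35*u^3 - 43*u^2 + 21*u - 24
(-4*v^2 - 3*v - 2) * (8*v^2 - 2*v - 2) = -32*v^4 - 16*v^3 - 2*v^2 + 10*v + 4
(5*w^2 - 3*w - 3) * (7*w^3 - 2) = 35*w^5 - 21*w^4 - 21*w^3 - 10*w^2 + 6*w + 6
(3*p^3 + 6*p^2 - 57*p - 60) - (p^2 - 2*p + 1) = 3*p^3 + 5*p^2 - 55*p - 61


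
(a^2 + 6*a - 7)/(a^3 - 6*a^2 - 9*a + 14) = (a + 7)/(a^2 - 5*a - 14)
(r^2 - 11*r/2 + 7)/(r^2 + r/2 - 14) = (r - 2)/(r + 4)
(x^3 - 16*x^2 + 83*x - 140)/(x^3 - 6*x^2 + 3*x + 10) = (x^2 - 11*x + 28)/(x^2 - x - 2)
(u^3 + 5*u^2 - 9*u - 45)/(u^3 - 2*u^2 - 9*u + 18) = (u + 5)/(u - 2)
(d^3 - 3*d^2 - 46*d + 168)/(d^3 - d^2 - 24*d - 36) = (d^2 + 3*d - 28)/(d^2 + 5*d + 6)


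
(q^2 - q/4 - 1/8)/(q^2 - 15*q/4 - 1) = (q - 1/2)/(q - 4)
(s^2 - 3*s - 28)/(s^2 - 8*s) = (s^2 - 3*s - 28)/(s*(s - 8))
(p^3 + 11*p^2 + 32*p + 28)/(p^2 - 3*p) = (p^3 + 11*p^2 + 32*p + 28)/(p*(p - 3))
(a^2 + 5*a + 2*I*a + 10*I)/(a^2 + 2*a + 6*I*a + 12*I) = (a^2 + a*(5 + 2*I) + 10*I)/(a^2 + a*(2 + 6*I) + 12*I)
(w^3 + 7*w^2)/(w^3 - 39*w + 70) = w^2/(w^2 - 7*w + 10)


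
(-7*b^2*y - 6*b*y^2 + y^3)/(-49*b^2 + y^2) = y*(b + y)/(7*b + y)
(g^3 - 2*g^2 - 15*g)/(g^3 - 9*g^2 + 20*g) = (g + 3)/(g - 4)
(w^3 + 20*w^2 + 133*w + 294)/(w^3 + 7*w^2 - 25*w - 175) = (w^2 + 13*w + 42)/(w^2 - 25)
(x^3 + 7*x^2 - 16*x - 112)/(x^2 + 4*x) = x + 3 - 28/x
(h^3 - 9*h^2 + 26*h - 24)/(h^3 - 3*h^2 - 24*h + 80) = (h^2 - 5*h + 6)/(h^2 + h - 20)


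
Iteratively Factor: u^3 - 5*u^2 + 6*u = (u)*(u^2 - 5*u + 6) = u*(u - 2)*(u - 3)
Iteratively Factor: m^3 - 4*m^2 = (m)*(m^2 - 4*m) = m^2*(m - 4)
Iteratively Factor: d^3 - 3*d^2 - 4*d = (d + 1)*(d^2 - 4*d) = (d - 4)*(d + 1)*(d)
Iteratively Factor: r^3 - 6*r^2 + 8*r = (r - 4)*(r^2 - 2*r) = r*(r - 4)*(r - 2)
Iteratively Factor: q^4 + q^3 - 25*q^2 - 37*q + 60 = (q + 3)*(q^3 - 2*q^2 - 19*q + 20) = (q - 5)*(q + 3)*(q^2 + 3*q - 4) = (q - 5)*(q + 3)*(q + 4)*(q - 1)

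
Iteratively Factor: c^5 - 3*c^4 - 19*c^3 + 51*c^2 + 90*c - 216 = (c - 3)*(c^4 - 19*c^2 - 6*c + 72) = (c - 4)*(c - 3)*(c^3 + 4*c^2 - 3*c - 18) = (c - 4)*(c - 3)*(c + 3)*(c^2 + c - 6) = (c - 4)*(c - 3)*(c + 3)^2*(c - 2)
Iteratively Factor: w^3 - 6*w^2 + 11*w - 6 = (w - 1)*(w^2 - 5*w + 6) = (w - 2)*(w - 1)*(w - 3)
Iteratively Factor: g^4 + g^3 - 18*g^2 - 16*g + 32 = (g + 4)*(g^3 - 3*g^2 - 6*g + 8) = (g - 1)*(g + 4)*(g^2 - 2*g - 8) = (g - 4)*(g - 1)*(g + 4)*(g + 2)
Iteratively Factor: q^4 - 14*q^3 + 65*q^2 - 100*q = (q - 5)*(q^3 - 9*q^2 + 20*q) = (q - 5)*(q - 4)*(q^2 - 5*q) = (q - 5)^2*(q - 4)*(q)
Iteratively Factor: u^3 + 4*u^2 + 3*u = (u + 3)*(u^2 + u) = u*(u + 3)*(u + 1)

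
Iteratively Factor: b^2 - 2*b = (b - 2)*(b)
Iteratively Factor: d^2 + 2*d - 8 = (d + 4)*(d - 2)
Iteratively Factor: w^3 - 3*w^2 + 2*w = (w - 2)*(w^2 - w) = w*(w - 2)*(w - 1)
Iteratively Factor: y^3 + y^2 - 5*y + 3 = (y + 3)*(y^2 - 2*y + 1) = (y - 1)*(y + 3)*(y - 1)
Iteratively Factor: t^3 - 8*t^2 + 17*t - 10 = (t - 5)*(t^2 - 3*t + 2) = (t - 5)*(t - 1)*(t - 2)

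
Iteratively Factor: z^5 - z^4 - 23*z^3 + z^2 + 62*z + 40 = (z + 1)*(z^4 - 2*z^3 - 21*z^2 + 22*z + 40) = (z - 5)*(z + 1)*(z^3 + 3*z^2 - 6*z - 8) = (z - 5)*(z + 1)*(z + 4)*(z^2 - z - 2) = (z - 5)*(z - 2)*(z + 1)*(z + 4)*(z + 1)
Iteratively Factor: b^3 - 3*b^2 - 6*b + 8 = (b - 1)*(b^2 - 2*b - 8) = (b - 4)*(b - 1)*(b + 2)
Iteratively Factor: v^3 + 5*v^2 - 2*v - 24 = (v + 3)*(v^2 + 2*v - 8) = (v - 2)*(v + 3)*(v + 4)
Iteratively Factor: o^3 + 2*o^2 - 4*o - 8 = (o + 2)*(o^2 - 4) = (o + 2)^2*(o - 2)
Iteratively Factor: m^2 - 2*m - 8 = (m + 2)*(m - 4)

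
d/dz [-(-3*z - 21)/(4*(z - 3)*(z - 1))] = 3*(-z^2 - 14*z + 31)/(4*(z^4 - 8*z^3 + 22*z^2 - 24*z + 9))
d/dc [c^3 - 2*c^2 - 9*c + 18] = 3*c^2 - 4*c - 9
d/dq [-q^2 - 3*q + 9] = -2*q - 3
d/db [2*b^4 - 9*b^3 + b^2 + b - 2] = 8*b^3 - 27*b^2 + 2*b + 1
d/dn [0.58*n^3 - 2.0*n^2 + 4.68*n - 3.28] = 1.74*n^2 - 4.0*n + 4.68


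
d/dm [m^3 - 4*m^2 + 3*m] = 3*m^2 - 8*m + 3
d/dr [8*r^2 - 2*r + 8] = 16*r - 2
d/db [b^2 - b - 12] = 2*b - 1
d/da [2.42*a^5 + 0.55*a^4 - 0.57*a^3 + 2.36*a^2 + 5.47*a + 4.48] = 12.1*a^4 + 2.2*a^3 - 1.71*a^2 + 4.72*a + 5.47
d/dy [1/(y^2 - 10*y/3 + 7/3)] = 6*(5 - 3*y)/(3*y^2 - 10*y + 7)^2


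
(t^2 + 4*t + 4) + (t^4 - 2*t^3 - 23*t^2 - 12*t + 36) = t^4 - 2*t^3 - 22*t^2 - 8*t + 40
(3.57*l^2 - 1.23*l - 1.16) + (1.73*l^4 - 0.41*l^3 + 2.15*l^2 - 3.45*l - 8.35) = 1.73*l^4 - 0.41*l^3 + 5.72*l^2 - 4.68*l - 9.51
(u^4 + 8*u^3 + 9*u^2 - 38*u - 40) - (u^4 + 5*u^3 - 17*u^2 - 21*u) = 3*u^3 + 26*u^2 - 17*u - 40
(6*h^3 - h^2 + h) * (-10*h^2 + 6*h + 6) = -60*h^5 + 46*h^4 + 20*h^3 + 6*h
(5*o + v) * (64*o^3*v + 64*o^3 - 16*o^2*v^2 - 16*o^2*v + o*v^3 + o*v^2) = 320*o^4*v + 320*o^4 - 16*o^3*v^2 - 16*o^3*v - 11*o^2*v^3 - 11*o^2*v^2 + o*v^4 + o*v^3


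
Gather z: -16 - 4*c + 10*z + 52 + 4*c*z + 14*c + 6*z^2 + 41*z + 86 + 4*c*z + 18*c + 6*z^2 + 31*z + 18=28*c + 12*z^2 + z*(8*c + 82) + 140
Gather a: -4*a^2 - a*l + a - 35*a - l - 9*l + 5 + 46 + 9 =-4*a^2 + a*(-l - 34) - 10*l + 60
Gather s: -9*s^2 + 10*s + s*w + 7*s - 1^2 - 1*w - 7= -9*s^2 + s*(w + 17) - w - 8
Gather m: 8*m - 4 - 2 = 8*m - 6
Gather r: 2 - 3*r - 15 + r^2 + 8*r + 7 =r^2 + 5*r - 6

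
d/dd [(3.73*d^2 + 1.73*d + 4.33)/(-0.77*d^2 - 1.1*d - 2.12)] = (-2.7709*d^2 - 9.147*d + 1.0954)/(0.5929*d^4 + 1.694*d^3 + 4.4748*d^2 + 4.664*d + 4.4944)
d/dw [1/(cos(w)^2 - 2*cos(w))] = 2*(-sin(w)/cos(w)^2 + tan(w))/(cos(w) - 2)^2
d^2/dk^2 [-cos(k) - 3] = cos(k)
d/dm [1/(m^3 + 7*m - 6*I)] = (-3*m^2 - 7)/(m^3 + 7*m - 6*I)^2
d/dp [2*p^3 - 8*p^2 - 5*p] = 6*p^2 - 16*p - 5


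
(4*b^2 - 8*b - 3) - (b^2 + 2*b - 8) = 3*b^2 - 10*b + 5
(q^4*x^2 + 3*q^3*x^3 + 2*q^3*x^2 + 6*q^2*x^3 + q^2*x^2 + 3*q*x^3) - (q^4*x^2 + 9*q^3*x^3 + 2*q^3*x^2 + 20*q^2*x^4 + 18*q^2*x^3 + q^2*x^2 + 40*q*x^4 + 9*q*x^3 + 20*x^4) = -6*q^3*x^3 - 20*q^2*x^4 - 12*q^2*x^3 - 40*q*x^4 - 6*q*x^3 - 20*x^4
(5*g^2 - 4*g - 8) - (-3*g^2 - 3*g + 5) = 8*g^2 - g - 13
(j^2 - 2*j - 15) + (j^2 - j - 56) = 2*j^2 - 3*j - 71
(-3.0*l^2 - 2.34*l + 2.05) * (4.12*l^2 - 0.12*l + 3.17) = -12.36*l^4 - 9.2808*l^3 - 0.7832*l^2 - 7.6638*l + 6.4985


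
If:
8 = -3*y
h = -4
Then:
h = -4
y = -8/3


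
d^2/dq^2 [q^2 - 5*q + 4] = 2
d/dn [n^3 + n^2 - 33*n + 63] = 3*n^2 + 2*n - 33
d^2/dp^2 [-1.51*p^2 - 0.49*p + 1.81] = -3.02000000000000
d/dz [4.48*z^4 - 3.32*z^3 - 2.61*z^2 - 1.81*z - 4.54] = 17.92*z^3 - 9.96*z^2 - 5.22*z - 1.81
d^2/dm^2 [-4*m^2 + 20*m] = -8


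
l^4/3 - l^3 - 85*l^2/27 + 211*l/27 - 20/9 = (l/3 + 1)*(l - 4)*(l - 5/3)*(l - 1/3)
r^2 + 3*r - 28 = (r - 4)*(r + 7)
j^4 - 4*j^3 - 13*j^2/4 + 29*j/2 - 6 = (j - 4)*(j - 3/2)*(j - 1/2)*(j + 2)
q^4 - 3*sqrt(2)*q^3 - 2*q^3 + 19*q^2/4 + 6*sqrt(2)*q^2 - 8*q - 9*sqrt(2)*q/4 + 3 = (q - 3/2)*(q - 1/2)*(q - 2*sqrt(2))*(q - sqrt(2))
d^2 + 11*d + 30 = (d + 5)*(d + 6)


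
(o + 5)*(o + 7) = o^2 + 12*o + 35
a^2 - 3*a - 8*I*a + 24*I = (a - 3)*(a - 8*I)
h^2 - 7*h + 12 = (h - 4)*(h - 3)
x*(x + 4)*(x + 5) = x^3 + 9*x^2 + 20*x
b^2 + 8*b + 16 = (b + 4)^2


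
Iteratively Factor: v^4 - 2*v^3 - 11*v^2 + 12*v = (v + 3)*(v^3 - 5*v^2 + 4*v) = v*(v + 3)*(v^2 - 5*v + 4) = v*(v - 1)*(v + 3)*(v - 4)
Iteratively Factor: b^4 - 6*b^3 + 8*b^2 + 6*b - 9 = (b - 1)*(b^3 - 5*b^2 + 3*b + 9) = (b - 1)*(b + 1)*(b^2 - 6*b + 9) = (b - 3)*(b - 1)*(b + 1)*(b - 3)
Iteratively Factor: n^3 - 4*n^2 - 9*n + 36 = (n + 3)*(n^2 - 7*n + 12) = (n - 3)*(n + 3)*(n - 4)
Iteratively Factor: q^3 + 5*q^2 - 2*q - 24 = (q + 3)*(q^2 + 2*q - 8) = (q + 3)*(q + 4)*(q - 2)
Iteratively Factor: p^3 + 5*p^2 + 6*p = (p)*(p^2 + 5*p + 6) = p*(p + 2)*(p + 3)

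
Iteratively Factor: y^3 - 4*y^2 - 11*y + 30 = (y - 2)*(y^2 - 2*y - 15) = (y - 5)*(y - 2)*(y + 3)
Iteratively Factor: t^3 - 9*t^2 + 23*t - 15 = (t - 3)*(t^2 - 6*t + 5) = (t - 5)*(t - 3)*(t - 1)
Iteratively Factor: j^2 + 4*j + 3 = (j + 3)*(j + 1)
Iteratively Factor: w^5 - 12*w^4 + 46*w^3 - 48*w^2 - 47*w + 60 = (w - 5)*(w^4 - 7*w^3 + 11*w^2 + 7*w - 12) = (w - 5)*(w - 4)*(w^3 - 3*w^2 - w + 3) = (w - 5)*(w - 4)*(w - 3)*(w^2 - 1) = (w - 5)*(w - 4)*(w - 3)*(w - 1)*(w + 1)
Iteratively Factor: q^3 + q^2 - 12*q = (q + 4)*(q^2 - 3*q) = q*(q + 4)*(q - 3)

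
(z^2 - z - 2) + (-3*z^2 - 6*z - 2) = -2*z^2 - 7*z - 4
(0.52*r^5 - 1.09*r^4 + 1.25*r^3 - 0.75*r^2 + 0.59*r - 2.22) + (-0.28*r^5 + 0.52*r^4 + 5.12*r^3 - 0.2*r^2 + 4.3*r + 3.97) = 0.24*r^5 - 0.57*r^4 + 6.37*r^3 - 0.95*r^2 + 4.89*r + 1.75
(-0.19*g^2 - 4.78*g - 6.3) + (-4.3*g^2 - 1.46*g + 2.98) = -4.49*g^2 - 6.24*g - 3.32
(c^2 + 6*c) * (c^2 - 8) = c^4 + 6*c^3 - 8*c^2 - 48*c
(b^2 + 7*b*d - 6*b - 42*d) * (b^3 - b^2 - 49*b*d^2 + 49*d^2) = b^5 + 7*b^4*d - 7*b^4 - 49*b^3*d^2 - 49*b^3*d + 6*b^3 - 343*b^2*d^3 + 343*b^2*d^2 + 42*b^2*d + 2401*b*d^3 - 294*b*d^2 - 2058*d^3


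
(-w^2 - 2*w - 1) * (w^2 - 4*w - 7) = -w^4 + 2*w^3 + 14*w^2 + 18*w + 7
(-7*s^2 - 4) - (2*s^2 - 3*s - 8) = -9*s^2 + 3*s + 4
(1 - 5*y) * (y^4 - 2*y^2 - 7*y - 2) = -5*y^5 + y^4 + 10*y^3 + 33*y^2 + 3*y - 2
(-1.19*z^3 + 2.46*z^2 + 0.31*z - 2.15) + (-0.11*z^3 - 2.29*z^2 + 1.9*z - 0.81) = -1.3*z^3 + 0.17*z^2 + 2.21*z - 2.96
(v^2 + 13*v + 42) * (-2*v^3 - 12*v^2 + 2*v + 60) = -2*v^5 - 38*v^4 - 238*v^3 - 418*v^2 + 864*v + 2520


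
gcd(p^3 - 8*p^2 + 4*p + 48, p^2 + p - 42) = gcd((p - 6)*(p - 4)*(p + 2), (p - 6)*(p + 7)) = p - 6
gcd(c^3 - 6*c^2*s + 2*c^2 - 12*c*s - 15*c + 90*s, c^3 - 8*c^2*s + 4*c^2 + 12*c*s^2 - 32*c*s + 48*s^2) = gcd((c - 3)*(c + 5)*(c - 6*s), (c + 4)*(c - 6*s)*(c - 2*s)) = -c + 6*s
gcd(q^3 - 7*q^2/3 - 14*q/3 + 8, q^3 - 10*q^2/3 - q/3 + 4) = q^2 - 13*q/3 + 4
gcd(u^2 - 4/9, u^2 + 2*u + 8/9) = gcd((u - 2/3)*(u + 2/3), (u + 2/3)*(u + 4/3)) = u + 2/3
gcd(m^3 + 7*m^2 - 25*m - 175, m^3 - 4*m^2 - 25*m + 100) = m^2 - 25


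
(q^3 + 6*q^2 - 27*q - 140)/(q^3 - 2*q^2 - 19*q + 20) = (q + 7)/(q - 1)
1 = 1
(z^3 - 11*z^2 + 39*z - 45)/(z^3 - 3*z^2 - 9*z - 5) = (z^2 - 6*z + 9)/(z^2 + 2*z + 1)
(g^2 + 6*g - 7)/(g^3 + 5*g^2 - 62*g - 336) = (g - 1)/(g^2 - 2*g - 48)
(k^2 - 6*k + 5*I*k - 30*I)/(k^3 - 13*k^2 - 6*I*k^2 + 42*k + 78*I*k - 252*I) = (k + 5*I)/(k^2 - k*(7 + 6*I) + 42*I)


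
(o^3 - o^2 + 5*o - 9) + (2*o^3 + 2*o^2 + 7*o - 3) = 3*o^3 + o^2 + 12*o - 12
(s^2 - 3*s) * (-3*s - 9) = -3*s^3 + 27*s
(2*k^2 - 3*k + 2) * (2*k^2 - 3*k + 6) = 4*k^4 - 12*k^3 + 25*k^2 - 24*k + 12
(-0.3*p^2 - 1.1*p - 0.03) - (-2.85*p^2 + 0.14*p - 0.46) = 2.55*p^2 - 1.24*p + 0.43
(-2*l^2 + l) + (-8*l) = -2*l^2 - 7*l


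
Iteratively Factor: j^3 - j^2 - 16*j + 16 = (j - 1)*(j^2 - 16) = (j - 4)*(j - 1)*(j + 4)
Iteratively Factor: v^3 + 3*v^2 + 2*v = (v)*(v^2 + 3*v + 2) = v*(v + 1)*(v + 2)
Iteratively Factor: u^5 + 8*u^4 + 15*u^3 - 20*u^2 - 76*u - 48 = (u - 2)*(u^4 + 10*u^3 + 35*u^2 + 50*u + 24) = (u - 2)*(u + 4)*(u^3 + 6*u^2 + 11*u + 6) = (u - 2)*(u + 3)*(u + 4)*(u^2 + 3*u + 2) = (u - 2)*(u + 1)*(u + 3)*(u + 4)*(u + 2)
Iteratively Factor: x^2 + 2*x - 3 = (x - 1)*(x + 3)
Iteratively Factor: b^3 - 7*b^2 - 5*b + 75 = (b - 5)*(b^2 - 2*b - 15) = (b - 5)^2*(b + 3)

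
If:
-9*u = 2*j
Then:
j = -9*u/2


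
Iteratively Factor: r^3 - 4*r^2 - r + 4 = (r - 1)*(r^2 - 3*r - 4) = (r - 4)*(r - 1)*(r + 1)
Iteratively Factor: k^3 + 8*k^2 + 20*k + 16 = (k + 4)*(k^2 + 4*k + 4) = (k + 2)*(k + 4)*(k + 2)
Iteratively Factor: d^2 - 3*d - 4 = (d + 1)*(d - 4)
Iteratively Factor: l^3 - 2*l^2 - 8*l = (l - 4)*(l^2 + 2*l) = (l - 4)*(l + 2)*(l)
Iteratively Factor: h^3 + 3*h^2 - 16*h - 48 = (h + 4)*(h^2 - h - 12) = (h - 4)*(h + 4)*(h + 3)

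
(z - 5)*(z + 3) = z^2 - 2*z - 15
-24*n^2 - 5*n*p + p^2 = (-8*n + p)*(3*n + p)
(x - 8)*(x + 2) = x^2 - 6*x - 16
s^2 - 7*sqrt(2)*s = s*(s - 7*sqrt(2))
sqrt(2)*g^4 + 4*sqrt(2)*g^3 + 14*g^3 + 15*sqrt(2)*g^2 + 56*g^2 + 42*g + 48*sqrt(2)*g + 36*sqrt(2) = (g + 3)*(g + sqrt(2))*(g + 6*sqrt(2))*(sqrt(2)*g + sqrt(2))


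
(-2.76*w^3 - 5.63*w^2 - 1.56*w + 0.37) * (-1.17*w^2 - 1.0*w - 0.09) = 3.2292*w^5 + 9.3471*w^4 + 7.7036*w^3 + 1.6338*w^2 - 0.2296*w - 0.0333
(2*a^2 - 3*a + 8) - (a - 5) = 2*a^2 - 4*a + 13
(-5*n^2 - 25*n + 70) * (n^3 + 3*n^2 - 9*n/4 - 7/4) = -5*n^5 - 40*n^4 + 25*n^3/4 + 275*n^2 - 455*n/4 - 245/2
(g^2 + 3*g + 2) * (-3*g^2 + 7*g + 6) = -3*g^4 - 2*g^3 + 21*g^2 + 32*g + 12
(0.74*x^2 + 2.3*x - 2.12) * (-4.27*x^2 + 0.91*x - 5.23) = -3.1598*x^4 - 9.1476*x^3 + 7.2752*x^2 - 13.9582*x + 11.0876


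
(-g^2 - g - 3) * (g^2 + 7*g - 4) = -g^4 - 8*g^3 - 6*g^2 - 17*g + 12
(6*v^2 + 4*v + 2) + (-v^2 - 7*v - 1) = 5*v^2 - 3*v + 1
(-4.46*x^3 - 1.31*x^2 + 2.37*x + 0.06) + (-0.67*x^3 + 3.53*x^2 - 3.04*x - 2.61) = -5.13*x^3 + 2.22*x^2 - 0.67*x - 2.55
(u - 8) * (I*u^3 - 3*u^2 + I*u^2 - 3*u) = I*u^4 - 3*u^3 - 7*I*u^3 + 21*u^2 - 8*I*u^2 + 24*u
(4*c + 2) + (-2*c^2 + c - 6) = -2*c^2 + 5*c - 4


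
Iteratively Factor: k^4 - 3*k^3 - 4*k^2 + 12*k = (k - 3)*(k^3 - 4*k) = (k - 3)*(k + 2)*(k^2 - 2*k) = k*(k - 3)*(k + 2)*(k - 2)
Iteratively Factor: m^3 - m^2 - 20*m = (m + 4)*(m^2 - 5*m) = m*(m + 4)*(m - 5)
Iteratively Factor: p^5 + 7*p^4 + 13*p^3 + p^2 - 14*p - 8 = (p + 1)*(p^4 + 6*p^3 + 7*p^2 - 6*p - 8) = (p + 1)*(p + 4)*(p^3 + 2*p^2 - p - 2) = (p + 1)^2*(p + 4)*(p^2 + p - 2) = (p - 1)*(p + 1)^2*(p + 4)*(p + 2)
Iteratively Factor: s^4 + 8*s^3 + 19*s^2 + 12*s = (s + 4)*(s^3 + 4*s^2 + 3*s) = s*(s + 4)*(s^2 + 4*s + 3) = s*(s + 1)*(s + 4)*(s + 3)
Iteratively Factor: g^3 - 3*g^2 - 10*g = (g)*(g^2 - 3*g - 10) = g*(g + 2)*(g - 5)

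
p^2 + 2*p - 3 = (p - 1)*(p + 3)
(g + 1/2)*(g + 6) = g^2 + 13*g/2 + 3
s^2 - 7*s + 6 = (s - 6)*(s - 1)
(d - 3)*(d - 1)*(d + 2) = d^3 - 2*d^2 - 5*d + 6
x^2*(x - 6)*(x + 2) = x^4 - 4*x^3 - 12*x^2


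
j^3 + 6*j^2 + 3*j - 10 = (j - 1)*(j + 2)*(j + 5)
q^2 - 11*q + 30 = (q - 6)*(q - 5)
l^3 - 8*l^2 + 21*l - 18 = (l - 3)^2*(l - 2)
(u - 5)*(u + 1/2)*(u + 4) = u^3 - u^2/2 - 41*u/2 - 10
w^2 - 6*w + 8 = (w - 4)*(w - 2)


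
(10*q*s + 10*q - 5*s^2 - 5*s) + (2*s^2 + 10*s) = 10*q*s + 10*q - 3*s^2 + 5*s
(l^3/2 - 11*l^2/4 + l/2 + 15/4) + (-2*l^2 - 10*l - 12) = l^3/2 - 19*l^2/4 - 19*l/2 - 33/4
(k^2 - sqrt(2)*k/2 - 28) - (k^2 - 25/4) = -sqrt(2)*k/2 - 87/4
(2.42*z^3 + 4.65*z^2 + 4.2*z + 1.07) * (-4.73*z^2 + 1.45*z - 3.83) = -11.4466*z^5 - 18.4855*z^4 - 22.3921*z^3 - 16.7806*z^2 - 14.5345*z - 4.0981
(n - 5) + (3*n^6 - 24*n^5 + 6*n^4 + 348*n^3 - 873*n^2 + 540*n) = 3*n^6 - 24*n^5 + 6*n^4 + 348*n^3 - 873*n^2 + 541*n - 5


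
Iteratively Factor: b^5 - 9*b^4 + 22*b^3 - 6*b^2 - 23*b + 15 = (b - 1)*(b^4 - 8*b^3 + 14*b^2 + 8*b - 15) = (b - 5)*(b - 1)*(b^3 - 3*b^2 - b + 3) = (b - 5)*(b - 3)*(b - 1)*(b^2 - 1) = (b - 5)*(b - 3)*(b - 1)*(b + 1)*(b - 1)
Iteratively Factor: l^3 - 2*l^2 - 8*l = (l + 2)*(l^2 - 4*l) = (l - 4)*(l + 2)*(l)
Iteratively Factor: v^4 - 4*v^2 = (v)*(v^3 - 4*v) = v*(v + 2)*(v^2 - 2*v) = v*(v - 2)*(v + 2)*(v)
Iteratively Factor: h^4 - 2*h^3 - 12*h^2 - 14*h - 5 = (h + 1)*(h^3 - 3*h^2 - 9*h - 5) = (h + 1)^2*(h^2 - 4*h - 5) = (h + 1)^3*(h - 5)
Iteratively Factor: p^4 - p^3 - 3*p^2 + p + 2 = (p + 1)*(p^3 - 2*p^2 - p + 2) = (p - 1)*(p + 1)*(p^2 - p - 2) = (p - 1)*(p + 1)^2*(p - 2)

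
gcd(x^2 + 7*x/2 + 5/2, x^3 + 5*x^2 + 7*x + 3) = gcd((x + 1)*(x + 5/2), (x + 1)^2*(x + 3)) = x + 1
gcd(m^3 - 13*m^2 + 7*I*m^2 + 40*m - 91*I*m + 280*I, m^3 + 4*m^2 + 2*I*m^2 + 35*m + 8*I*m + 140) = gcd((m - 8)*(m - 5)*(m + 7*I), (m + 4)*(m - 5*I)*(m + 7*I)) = m + 7*I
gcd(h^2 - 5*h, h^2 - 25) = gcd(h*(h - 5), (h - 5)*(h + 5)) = h - 5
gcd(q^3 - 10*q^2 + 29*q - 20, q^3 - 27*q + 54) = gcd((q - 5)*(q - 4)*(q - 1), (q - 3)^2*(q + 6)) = 1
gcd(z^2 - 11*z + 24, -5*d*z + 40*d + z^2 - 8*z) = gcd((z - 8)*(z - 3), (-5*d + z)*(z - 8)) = z - 8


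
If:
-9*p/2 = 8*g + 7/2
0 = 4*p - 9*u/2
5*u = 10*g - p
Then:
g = -343/1594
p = -315/797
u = -280/797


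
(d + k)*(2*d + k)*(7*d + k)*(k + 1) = 14*d^3*k + 14*d^3 + 23*d^2*k^2 + 23*d^2*k + 10*d*k^3 + 10*d*k^2 + k^4 + k^3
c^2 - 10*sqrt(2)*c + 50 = (c - 5*sqrt(2))^2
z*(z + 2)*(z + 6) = z^3 + 8*z^2 + 12*z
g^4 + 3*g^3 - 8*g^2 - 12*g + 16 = (g - 2)*(g - 1)*(g + 2)*(g + 4)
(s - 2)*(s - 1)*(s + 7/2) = s^3 + s^2/2 - 17*s/2 + 7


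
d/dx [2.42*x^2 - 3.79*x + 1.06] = 4.84*x - 3.79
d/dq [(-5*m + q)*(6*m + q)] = m + 2*q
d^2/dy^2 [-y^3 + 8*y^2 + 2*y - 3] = 16 - 6*y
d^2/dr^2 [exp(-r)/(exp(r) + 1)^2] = exp(-r)/(exp(r) + 1)^2 + 8*exp(r)/(exp(r) + 1)^4 + 2/(exp(r) + 1)^4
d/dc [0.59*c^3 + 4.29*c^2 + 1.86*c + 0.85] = 1.77*c^2 + 8.58*c + 1.86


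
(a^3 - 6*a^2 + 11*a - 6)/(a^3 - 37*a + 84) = (a^2 - 3*a + 2)/(a^2 + 3*a - 28)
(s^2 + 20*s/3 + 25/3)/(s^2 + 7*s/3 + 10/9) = 3*(s + 5)/(3*s + 2)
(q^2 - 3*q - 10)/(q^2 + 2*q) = (q - 5)/q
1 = 1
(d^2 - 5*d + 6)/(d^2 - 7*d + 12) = (d - 2)/(d - 4)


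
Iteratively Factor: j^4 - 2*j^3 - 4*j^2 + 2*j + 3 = (j - 3)*(j^3 + j^2 - j - 1) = (j - 3)*(j + 1)*(j^2 - 1) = (j - 3)*(j + 1)^2*(j - 1)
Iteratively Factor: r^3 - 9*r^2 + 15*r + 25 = (r + 1)*(r^2 - 10*r + 25) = (r - 5)*(r + 1)*(r - 5)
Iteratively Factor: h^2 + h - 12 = (h - 3)*(h + 4)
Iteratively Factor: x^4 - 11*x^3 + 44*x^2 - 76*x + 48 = (x - 4)*(x^3 - 7*x^2 + 16*x - 12) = (x - 4)*(x - 3)*(x^2 - 4*x + 4) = (x - 4)*(x - 3)*(x - 2)*(x - 2)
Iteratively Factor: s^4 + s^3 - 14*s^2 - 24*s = (s + 3)*(s^3 - 2*s^2 - 8*s) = (s - 4)*(s + 3)*(s^2 + 2*s) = s*(s - 4)*(s + 3)*(s + 2)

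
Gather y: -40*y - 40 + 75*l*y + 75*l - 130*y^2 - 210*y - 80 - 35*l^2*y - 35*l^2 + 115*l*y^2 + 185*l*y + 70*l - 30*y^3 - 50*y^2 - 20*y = -35*l^2 + 145*l - 30*y^3 + y^2*(115*l - 180) + y*(-35*l^2 + 260*l - 270) - 120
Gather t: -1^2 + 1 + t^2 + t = t^2 + t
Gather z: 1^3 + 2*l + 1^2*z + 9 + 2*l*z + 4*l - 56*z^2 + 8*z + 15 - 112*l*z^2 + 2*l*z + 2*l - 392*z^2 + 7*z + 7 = 8*l + z^2*(-112*l - 448) + z*(4*l + 16) + 32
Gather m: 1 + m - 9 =m - 8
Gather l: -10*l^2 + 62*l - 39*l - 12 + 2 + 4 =-10*l^2 + 23*l - 6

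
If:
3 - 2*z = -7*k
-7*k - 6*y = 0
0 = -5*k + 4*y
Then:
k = 0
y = 0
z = 3/2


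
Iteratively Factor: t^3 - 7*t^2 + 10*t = (t - 2)*(t^2 - 5*t) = t*(t - 2)*(t - 5)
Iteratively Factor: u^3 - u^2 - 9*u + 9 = (u + 3)*(u^2 - 4*u + 3) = (u - 1)*(u + 3)*(u - 3)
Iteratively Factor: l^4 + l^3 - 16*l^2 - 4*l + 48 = (l - 2)*(l^3 + 3*l^2 - 10*l - 24) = (l - 2)*(l + 4)*(l^2 - l - 6) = (l - 2)*(l + 2)*(l + 4)*(l - 3)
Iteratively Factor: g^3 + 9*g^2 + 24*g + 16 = (g + 1)*(g^2 + 8*g + 16) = (g + 1)*(g + 4)*(g + 4)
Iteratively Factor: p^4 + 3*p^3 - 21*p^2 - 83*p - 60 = (p + 4)*(p^3 - p^2 - 17*p - 15) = (p + 3)*(p + 4)*(p^2 - 4*p - 5) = (p - 5)*(p + 3)*(p + 4)*(p + 1)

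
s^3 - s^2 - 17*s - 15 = (s - 5)*(s + 1)*(s + 3)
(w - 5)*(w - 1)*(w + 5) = w^3 - w^2 - 25*w + 25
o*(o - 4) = o^2 - 4*o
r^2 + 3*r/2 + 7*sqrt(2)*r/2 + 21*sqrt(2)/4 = (r + 3/2)*(r + 7*sqrt(2)/2)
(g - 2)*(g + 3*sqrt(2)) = g^2 - 2*g + 3*sqrt(2)*g - 6*sqrt(2)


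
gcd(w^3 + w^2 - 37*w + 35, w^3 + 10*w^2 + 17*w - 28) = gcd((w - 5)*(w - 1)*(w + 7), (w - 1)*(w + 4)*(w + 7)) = w^2 + 6*w - 7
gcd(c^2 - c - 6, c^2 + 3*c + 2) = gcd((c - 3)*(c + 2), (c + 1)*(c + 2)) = c + 2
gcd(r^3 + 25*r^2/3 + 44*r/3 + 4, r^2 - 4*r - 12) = r + 2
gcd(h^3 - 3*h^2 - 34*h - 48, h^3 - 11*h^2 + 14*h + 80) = h^2 - 6*h - 16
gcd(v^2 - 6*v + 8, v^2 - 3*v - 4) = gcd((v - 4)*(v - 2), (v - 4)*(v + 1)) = v - 4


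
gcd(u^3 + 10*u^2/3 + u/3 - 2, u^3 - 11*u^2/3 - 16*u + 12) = u^2 + 7*u/3 - 2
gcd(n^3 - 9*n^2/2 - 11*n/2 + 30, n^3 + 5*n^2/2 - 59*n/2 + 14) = n - 4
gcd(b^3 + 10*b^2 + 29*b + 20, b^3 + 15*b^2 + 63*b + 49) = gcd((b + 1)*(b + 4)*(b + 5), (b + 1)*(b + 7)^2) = b + 1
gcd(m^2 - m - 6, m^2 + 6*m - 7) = 1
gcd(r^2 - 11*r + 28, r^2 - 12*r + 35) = r - 7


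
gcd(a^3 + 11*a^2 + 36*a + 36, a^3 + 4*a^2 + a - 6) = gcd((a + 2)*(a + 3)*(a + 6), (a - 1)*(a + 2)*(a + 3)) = a^2 + 5*a + 6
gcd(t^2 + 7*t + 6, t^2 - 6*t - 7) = t + 1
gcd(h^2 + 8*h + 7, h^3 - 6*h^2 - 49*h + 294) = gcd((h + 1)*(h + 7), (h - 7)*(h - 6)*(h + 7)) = h + 7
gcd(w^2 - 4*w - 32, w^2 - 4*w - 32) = w^2 - 4*w - 32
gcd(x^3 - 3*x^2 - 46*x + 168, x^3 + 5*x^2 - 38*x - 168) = x^2 + x - 42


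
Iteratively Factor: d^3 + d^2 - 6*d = (d + 3)*(d^2 - 2*d) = d*(d + 3)*(d - 2)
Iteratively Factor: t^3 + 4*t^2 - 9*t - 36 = (t + 3)*(t^2 + t - 12) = (t - 3)*(t + 3)*(t + 4)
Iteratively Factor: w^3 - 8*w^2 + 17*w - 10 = (w - 5)*(w^2 - 3*w + 2) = (w - 5)*(w - 2)*(w - 1)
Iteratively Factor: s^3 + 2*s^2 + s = (s + 1)*(s^2 + s) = (s + 1)^2*(s)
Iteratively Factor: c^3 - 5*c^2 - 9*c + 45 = (c - 3)*(c^2 - 2*c - 15) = (c - 3)*(c + 3)*(c - 5)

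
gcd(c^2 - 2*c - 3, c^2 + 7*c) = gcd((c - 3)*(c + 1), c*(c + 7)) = 1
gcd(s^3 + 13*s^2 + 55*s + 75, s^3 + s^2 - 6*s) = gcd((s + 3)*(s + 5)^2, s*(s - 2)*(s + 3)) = s + 3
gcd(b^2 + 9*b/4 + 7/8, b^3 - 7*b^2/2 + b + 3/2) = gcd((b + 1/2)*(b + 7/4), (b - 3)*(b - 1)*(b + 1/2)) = b + 1/2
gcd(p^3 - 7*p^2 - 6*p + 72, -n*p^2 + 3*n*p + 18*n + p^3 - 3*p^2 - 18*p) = p^2 - 3*p - 18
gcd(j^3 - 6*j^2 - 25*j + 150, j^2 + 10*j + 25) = j + 5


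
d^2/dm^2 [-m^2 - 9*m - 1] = -2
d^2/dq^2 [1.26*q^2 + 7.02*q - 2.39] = 2.52000000000000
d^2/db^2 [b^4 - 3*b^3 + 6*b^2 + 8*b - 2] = 12*b^2 - 18*b + 12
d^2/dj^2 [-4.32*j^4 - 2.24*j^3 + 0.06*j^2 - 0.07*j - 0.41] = -51.84*j^2 - 13.44*j + 0.12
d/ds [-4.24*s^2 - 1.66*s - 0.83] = -8.48*s - 1.66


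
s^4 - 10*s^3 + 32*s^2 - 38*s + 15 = (s - 5)*(s - 3)*(s - 1)^2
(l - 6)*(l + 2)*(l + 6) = l^3 + 2*l^2 - 36*l - 72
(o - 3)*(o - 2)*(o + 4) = o^3 - o^2 - 14*o + 24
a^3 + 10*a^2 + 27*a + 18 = (a + 1)*(a + 3)*(a + 6)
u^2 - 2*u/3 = u*(u - 2/3)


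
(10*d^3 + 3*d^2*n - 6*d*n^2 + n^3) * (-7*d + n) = -70*d^4 - 11*d^3*n + 45*d^2*n^2 - 13*d*n^3 + n^4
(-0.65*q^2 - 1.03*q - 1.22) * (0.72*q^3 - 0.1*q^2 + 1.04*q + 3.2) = -0.468*q^5 - 0.6766*q^4 - 1.4514*q^3 - 3.0292*q^2 - 4.5648*q - 3.904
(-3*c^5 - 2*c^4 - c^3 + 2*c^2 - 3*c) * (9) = -27*c^5 - 18*c^4 - 9*c^3 + 18*c^2 - 27*c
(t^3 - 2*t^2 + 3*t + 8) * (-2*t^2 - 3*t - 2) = -2*t^5 + t^4 - 2*t^3 - 21*t^2 - 30*t - 16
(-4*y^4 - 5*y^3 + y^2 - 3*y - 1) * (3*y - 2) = -12*y^5 - 7*y^4 + 13*y^3 - 11*y^2 + 3*y + 2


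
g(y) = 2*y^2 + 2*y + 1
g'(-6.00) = -22.00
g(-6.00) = 61.00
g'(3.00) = 14.00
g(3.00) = 25.00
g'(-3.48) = -11.92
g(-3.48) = 18.26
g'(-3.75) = -13.00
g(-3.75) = 21.62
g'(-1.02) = -2.08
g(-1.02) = 1.04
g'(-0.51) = -0.04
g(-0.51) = 0.50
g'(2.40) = 11.60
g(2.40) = 17.32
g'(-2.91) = -9.64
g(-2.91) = 12.12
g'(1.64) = 8.56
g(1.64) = 9.66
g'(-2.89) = -9.56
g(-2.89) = 11.92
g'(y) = 4*y + 2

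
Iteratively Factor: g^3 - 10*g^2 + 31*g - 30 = (g - 2)*(g^2 - 8*g + 15) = (g - 5)*(g - 2)*(g - 3)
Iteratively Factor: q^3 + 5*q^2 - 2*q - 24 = (q - 2)*(q^2 + 7*q + 12) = (q - 2)*(q + 3)*(q + 4)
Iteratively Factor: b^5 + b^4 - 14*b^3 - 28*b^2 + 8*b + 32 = (b - 1)*(b^4 + 2*b^3 - 12*b^2 - 40*b - 32) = (b - 1)*(b + 2)*(b^3 - 12*b - 16) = (b - 1)*(b + 2)^2*(b^2 - 2*b - 8) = (b - 1)*(b + 2)^3*(b - 4)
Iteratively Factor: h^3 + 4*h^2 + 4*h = (h)*(h^2 + 4*h + 4) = h*(h + 2)*(h + 2)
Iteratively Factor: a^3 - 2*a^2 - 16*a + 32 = (a - 2)*(a^2 - 16) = (a - 2)*(a + 4)*(a - 4)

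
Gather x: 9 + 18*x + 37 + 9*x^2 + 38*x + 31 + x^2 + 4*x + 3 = 10*x^2 + 60*x + 80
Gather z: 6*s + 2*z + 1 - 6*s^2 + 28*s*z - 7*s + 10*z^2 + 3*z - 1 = -6*s^2 - s + 10*z^2 + z*(28*s + 5)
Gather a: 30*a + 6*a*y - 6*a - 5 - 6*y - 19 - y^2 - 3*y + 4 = a*(6*y + 24) - y^2 - 9*y - 20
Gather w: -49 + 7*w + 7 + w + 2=8*w - 40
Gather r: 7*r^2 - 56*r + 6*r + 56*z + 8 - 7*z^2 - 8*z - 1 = 7*r^2 - 50*r - 7*z^2 + 48*z + 7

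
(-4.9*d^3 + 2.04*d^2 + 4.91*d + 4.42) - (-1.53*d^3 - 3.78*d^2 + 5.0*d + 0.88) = -3.37*d^3 + 5.82*d^2 - 0.0899999999999999*d + 3.54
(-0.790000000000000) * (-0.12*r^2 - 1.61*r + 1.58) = 0.0948*r^2 + 1.2719*r - 1.2482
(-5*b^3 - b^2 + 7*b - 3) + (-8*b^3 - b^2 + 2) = -13*b^3 - 2*b^2 + 7*b - 1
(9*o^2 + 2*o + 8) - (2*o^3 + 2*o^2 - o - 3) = -2*o^3 + 7*o^2 + 3*o + 11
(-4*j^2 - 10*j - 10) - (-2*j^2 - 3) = -2*j^2 - 10*j - 7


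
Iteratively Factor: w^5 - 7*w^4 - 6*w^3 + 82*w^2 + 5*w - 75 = (w - 1)*(w^4 - 6*w^3 - 12*w^2 + 70*w + 75) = (w - 1)*(w + 3)*(w^3 - 9*w^2 + 15*w + 25) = (w - 1)*(w + 1)*(w + 3)*(w^2 - 10*w + 25) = (w - 5)*(w - 1)*(w + 1)*(w + 3)*(w - 5)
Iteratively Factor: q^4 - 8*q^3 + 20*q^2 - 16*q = (q - 4)*(q^3 - 4*q^2 + 4*q) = (q - 4)*(q - 2)*(q^2 - 2*q) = q*(q - 4)*(q - 2)*(q - 2)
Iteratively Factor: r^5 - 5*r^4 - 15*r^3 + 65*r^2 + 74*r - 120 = (r - 4)*(r^4 - r^3 - 19*r^2 - 11*r + 30) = (r - 5)*(r - 4)*(r^3 + 4*r^2 + r - 6) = (r - 5)*(r - 4)*(r + 2)*(r^2 + 2*r - 3) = (r - 5)*(r - 4)*(r - 1)*(r + 2)*(r + 3)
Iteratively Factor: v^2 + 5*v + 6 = (v + 3)*(v + 2)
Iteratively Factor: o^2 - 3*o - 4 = (o - 4)*(o + 1)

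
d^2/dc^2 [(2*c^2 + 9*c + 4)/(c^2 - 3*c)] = 6*(5*c^3 + 4*c^2 - 12*c + 12)/(c^3*(c^3 - 9*c^2 + 27*c - 27))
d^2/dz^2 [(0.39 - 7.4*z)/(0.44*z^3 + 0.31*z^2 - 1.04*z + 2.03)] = (-8.59584*z^5 - 5.150112*z^4 - 7.34362399999999*z^3 + 78.47025*z^2 + 25.096416*z - 30.892966)/(0.085184*z^9 + 0.180048*z^8 - 0.47718*z^7 + 0.357679*z^6 + 2.789232*z^5 - 3.982431*z^4 + 0.387891999999999*z^3 + 10.419381*z^2 - 12.857208*z + 8.365427)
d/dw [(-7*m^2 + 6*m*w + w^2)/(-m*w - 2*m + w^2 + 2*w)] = (2 - 7*m)/(w^2 + 4*w + 4)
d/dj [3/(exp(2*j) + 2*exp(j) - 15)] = -6*(exp(j) + 1)*exp(j)/(exp(2*j) + 2*exp(j) - 15)^2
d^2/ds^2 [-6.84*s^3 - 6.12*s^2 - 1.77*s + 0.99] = -41.04*s - 12.24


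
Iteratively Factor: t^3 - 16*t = (t + 4)*(t^2 - 4*t) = (t - 4)*(t + 4)*(t)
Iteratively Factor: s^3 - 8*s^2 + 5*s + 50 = (s - 5)*(s^2 - 3*s - 10) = (s - 5)*(s + 2)*(s - 5)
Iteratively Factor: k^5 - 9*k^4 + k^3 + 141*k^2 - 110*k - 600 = (k - 5)*(k^4 - 4*k^3 - 19*k^2 + 46*k + 120) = (k - 5)*(k + 2)*(k^3 - 6*k^2 - 7*k + 60) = (k - 5)*(k - 4)*(k + 2)*(k^2 - 2*k - 15) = (k - 5)*(k - 4)*(k + 2)*(k + 3)*(k - 5)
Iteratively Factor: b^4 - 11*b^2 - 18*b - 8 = (b + 1)*(b^3 - b^2 - 10*b - 8) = (b + 1)^2*(b^2 - 2*b - 8) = (b + 1)^2*(b + 2)*(b - 4)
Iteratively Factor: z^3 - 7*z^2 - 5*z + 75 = (z + 3)*(z^2 - 10*z + 25) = (z - 5)*(z + 3)*(z - 5)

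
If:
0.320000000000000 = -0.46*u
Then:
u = -0.70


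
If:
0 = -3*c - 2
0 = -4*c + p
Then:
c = -2/3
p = -8/3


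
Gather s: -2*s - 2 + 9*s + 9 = 7*s + 7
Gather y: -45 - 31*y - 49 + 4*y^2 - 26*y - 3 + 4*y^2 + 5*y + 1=8*y^2 - 52*y - 96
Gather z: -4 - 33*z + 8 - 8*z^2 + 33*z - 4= -8*z^2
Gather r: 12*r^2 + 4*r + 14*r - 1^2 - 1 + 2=12*r^2 + 18*r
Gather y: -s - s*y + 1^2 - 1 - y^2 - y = -s - y^2 + y*(-s - 1)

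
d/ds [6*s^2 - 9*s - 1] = 12*s - 9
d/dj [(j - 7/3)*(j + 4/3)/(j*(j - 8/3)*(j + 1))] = (-27*j^4 + 54*j^3 + 135*j^2 - 280*j - 224)/(3*j^2*(9*j^4 - 30*j^3 - 23*j^2 + 80*j + 64))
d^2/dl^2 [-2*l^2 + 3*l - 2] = -4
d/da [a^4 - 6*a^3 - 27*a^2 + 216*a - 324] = 4*a^3 - 18*a^2 - 54*a + 216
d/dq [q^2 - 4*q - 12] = 2*q - 4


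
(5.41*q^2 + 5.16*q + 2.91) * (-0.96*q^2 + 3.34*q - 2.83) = -5.1936*q^4 + 13.1158*q^3 - 0.8695*q^2 - 4.8834*q - 8.2353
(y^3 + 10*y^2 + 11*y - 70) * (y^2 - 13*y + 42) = y^5 - 3*y^4 - 77*y^3 + 207*y^2 + 1372*y - 2940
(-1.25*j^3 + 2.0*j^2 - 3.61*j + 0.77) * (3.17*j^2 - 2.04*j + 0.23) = -3.9625*j^5 + 8.89*j^4 - 15.8112*j^3 + 10.2653*j^2 - 2.4011*j + 0.1771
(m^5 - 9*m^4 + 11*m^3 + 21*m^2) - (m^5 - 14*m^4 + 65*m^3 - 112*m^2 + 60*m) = 5*m^4 - 54*m^3 + 133*m^2 - 60*m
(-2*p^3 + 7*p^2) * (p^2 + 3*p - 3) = -2*p^5 + p^4 + 27*p^3 - 21*p^2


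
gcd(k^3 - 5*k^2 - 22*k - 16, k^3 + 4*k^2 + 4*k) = k + 2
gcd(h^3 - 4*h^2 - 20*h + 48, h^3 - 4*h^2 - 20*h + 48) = h^3 - 4*h^2 - 20*h + 48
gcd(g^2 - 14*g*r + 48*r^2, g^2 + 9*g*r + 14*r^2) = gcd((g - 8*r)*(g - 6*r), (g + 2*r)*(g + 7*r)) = 1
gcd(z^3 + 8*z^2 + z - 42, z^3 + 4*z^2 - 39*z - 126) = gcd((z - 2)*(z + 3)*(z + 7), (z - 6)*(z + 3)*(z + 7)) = z^2 + 10*z + 21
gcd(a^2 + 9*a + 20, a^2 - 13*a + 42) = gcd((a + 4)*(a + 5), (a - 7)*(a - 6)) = 1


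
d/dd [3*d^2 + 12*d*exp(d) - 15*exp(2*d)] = 12*d*exp(d) + 6*d - 30*exp(2*d) + 12*exp(d)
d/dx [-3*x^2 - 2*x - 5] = -6*x - 2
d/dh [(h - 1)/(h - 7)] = -6/(h - 7)^2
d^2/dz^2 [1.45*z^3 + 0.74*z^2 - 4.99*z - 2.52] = 8.7*z + 1.48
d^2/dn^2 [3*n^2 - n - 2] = 6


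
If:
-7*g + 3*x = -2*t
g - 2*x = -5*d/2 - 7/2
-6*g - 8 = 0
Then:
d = 4*x/5 - 13/15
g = -4/3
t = -3*x/2 - 14/3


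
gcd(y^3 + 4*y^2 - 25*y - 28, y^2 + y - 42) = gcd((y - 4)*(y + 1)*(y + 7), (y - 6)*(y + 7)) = y + 7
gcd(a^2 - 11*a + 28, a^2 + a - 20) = a - 4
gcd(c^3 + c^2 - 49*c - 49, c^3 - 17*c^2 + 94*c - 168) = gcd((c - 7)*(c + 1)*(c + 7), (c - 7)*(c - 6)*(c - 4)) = c - 7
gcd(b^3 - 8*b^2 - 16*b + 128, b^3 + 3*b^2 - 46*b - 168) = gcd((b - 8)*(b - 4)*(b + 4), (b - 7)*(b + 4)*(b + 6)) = b + 4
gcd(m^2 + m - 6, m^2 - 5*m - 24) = m + 3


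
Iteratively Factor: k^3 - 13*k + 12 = (k + 4)*(k^2 - 4*k + 3) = (k - 1)*(k + 4)*(k - 3)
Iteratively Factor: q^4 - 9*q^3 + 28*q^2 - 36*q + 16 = (q - 1)*(q^3 - 8*q^2 + 20*q - 16) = (q - 2)*(q - 1)*(q^2 - 6*q + 8) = (q - 4)*(q - 2)*(q - 1)*(q - 2)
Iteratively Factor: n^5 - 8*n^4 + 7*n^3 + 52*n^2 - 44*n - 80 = (n - 2)*(n^4 - 6*n^3 - 5*n^2 + 42*n + 40) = (n - 5)*(n - 2)*(n^3 - n^2 - 10*n - 8) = (n - 5)*(n - 2)*(n + 1)*(n^2 - 2*n - 8) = (n - 5)*(n - 4)*(n - 2)*(n + 1)*(n + 2)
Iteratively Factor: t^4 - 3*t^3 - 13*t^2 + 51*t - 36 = (t - 3)*(t^3 - 13*t + 12) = (t - 3)^2*(t^2 + 3*t - 4) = (t - 3)^2*(t - 1)*(t + 4)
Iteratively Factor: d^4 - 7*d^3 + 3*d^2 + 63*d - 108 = (d - 3)*(d^3 - 4*d^2 - 9*d + 36) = (d - 3)^2*(d^2 - d - 12) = (d - 4)*(d - 3)^2*(d + 3)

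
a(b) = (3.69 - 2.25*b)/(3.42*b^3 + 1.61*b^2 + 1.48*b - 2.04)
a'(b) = (3.69 - 2.25*b)*(-10.26*b^2 - 3.22*b - 1.48)/(3.42*b^3 + 1.61*b^2 + 1.48*b - 2.04)^2 - 2.25/(3.42*b^3 + 1.61*b^2 + 1.48*b - 2.04) = (15.39*b^3 - 34.2369*b^2 - 11.8818*b - 0.8712)/(11.6964*b^6 + 11.0124*b^5 + 12.7153*b^4 - 9.188*b^3 - 4.3784*b^2 - 6.0384*b + 4.1616)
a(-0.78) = -1.42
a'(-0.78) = -1.34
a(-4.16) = -0.06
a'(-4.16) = -0.03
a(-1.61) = -0.50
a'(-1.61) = -0.64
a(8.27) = -0.01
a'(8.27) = 0.00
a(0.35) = -2.46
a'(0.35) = -6.17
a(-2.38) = -0.21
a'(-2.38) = -0.21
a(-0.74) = -1.47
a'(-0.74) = -1.29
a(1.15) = 0.16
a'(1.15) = -0.74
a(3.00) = -0.03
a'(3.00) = 0.01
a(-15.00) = -0.00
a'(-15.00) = -0.00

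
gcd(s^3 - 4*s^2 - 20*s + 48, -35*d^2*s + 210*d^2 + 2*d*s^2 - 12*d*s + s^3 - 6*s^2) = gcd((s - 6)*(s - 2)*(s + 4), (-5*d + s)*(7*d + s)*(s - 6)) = s - 6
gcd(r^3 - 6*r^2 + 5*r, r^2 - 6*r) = r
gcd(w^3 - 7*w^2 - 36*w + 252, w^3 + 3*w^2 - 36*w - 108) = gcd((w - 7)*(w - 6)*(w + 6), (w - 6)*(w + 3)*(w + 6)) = w^2 - 36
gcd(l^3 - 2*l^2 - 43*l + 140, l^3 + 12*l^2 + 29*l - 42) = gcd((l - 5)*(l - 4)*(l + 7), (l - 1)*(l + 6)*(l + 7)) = l + 7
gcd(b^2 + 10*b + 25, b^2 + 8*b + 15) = b + 5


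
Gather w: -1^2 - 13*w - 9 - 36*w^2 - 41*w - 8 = -36*w^2 - 54*w - 18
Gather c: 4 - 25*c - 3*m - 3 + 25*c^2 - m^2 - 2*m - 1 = 25*c^2 - 25*c - m^2 - 5*m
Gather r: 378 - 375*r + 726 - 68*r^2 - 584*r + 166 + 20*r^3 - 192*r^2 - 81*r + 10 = 20*r^3 - 260*r^2 - 1040*r + 1280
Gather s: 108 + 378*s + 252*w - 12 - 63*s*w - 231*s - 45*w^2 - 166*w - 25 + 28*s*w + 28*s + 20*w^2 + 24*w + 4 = s*(175 - 35*w) - 25*w^2 + 110*w + 75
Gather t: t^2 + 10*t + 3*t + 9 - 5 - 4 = t^2 + 13*t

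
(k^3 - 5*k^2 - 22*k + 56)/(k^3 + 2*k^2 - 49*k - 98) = (k^2 + 2*k - 8)/(k^2 + 9*k + 14)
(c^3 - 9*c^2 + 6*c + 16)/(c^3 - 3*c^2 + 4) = (c - 8)/(c - 2)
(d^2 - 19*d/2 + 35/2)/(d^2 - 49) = (d - 5/2)/(d + 7)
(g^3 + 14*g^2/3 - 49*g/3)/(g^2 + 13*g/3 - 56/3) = g*(3*g - 7)/(3*g - 8)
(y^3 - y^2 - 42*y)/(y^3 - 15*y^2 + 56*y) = (y + 6)/(y - 8)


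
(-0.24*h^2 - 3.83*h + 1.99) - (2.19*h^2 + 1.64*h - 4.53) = -2.43*h^2 - 5.47*h + 6.52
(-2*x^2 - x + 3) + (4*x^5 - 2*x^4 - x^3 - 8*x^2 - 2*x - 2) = 4*x^5 - 2*x^4 - x^3 - 10*x^2 - 3*x + 1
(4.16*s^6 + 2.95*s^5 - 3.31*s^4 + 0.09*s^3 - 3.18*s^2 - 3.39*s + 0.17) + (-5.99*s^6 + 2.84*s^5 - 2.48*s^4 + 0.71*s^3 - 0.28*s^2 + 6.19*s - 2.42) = -1.83*s^6 + 5.79*s^5 - 5.79*s^4 + 0.8*s^3 - 3.46*s^2 + 2.8*s - 2.25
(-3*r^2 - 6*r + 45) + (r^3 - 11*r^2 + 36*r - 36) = r^3 - 14*r^2 + 30*r + 9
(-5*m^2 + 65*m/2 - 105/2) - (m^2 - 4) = -6*m^2 + 65*m/2 - 97/2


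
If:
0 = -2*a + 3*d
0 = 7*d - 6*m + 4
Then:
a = 9*m/7 - 6/7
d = 6*m/7 - 4/7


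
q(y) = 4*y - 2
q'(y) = 4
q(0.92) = 1.68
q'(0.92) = 4.00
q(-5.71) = -24.84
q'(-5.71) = 4.00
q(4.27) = 15.08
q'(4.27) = 4.00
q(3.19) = 10.76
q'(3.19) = 4.00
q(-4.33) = -19.32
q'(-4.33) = 4.00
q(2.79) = 9.16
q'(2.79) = 4.00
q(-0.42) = -3.68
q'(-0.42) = 4.00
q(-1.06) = -6.24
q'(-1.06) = 4.00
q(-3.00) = -14.00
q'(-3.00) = 4.00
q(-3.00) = -14.00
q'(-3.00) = 4.00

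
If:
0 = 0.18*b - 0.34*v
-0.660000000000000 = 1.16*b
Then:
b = -0.57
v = -0.30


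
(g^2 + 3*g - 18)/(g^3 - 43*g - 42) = (g - 3)/(g^2 - 6*g - 7)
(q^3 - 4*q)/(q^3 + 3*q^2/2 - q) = 2*(q - 2)/(2*q - 1)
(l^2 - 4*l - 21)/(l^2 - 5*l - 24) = (l - 7)/(l - 8)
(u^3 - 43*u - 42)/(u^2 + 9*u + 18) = (u^2 - 6*u - 7)/(u + 3)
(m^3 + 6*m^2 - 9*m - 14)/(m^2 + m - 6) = (m^2 + 8*m + 7)/(m + 3)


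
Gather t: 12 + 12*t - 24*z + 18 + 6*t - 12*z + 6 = 18*t - 36*z + 36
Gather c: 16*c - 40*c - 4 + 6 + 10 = 12 - 24*c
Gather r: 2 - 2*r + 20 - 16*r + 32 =54 - 18*r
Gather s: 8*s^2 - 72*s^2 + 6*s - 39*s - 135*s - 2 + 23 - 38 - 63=-64*s^2 - 168*s - 80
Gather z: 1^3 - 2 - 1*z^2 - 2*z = -z^2 - 2*z - 1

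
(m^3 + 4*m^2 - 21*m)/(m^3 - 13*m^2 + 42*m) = (m^2 + 4*m - 21)/(m^2 - 13*m + 42)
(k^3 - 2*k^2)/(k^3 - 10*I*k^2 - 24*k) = k*(2 - k)/(-k^2 + 10*I*k + 24)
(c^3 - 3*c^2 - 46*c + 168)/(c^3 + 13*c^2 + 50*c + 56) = (c^2 - 10*c + 24)/(c^2 + 6*c + 8)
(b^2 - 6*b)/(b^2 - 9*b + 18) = b/(b - 3)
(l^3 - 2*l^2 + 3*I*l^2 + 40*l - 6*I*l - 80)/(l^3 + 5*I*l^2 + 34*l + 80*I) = (l - 2)/(l + 2*I)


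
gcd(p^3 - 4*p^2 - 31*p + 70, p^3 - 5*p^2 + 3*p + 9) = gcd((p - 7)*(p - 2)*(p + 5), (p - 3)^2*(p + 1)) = 1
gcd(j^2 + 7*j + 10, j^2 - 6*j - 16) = j + 2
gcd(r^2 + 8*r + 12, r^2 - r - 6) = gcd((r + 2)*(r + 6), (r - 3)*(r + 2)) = r + 2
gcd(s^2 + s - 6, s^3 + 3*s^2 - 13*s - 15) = 1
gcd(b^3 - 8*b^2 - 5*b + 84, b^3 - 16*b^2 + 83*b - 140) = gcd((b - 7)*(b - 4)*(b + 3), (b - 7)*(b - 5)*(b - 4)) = b^2 - 11*b + 28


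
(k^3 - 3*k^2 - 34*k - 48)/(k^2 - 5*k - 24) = k + 2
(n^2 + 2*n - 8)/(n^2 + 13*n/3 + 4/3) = 3*(n - 2)/(3*n + 1)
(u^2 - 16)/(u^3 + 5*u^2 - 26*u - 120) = (u - 4)/(u^2 + u - 30)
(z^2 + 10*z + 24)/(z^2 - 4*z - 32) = (z + 6)/(z - 8)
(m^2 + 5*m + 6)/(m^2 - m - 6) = (m + 3)/(m - 3)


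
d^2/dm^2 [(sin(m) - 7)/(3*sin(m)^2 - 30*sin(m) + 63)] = (-3*sin(m) + cos(m)^2 + 1)/(3*(sin(m) - 3)^3)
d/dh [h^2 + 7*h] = 2*h + 7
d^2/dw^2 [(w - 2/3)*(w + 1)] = 2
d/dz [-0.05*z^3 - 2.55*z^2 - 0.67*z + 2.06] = -0.15*z^2 - 5.1*z - 0.67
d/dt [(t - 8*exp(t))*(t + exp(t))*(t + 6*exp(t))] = -t^2*exp(t) + 3*t^2 - 100*t*exp(2*t) - 2*t*exp(t) - 144*exp(3*t) - 50*exp(2*t)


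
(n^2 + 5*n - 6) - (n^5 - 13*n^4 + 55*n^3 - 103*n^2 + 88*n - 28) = -n^5 + 13*n^4 - 55*n^3 + 104*n^2 - 83*n + 22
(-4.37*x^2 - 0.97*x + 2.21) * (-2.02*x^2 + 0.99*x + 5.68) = 8.8274*x^4 - 2.3669*x^3 - 30.2461*x^2 - 3.3217*x + 12.5528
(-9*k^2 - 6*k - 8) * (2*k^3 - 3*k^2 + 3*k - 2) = -18*k^5 + 15*k^4 - 25*k^3 + 24*k^2 - 12*k + 16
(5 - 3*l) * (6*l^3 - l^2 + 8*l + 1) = -18*l^4 + 33*l^3 - 29*l^2 + 37*l + 5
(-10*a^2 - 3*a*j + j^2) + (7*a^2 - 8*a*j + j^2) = -3*a^2 - 11*a*j + 2*j^2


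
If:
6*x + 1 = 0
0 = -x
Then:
No Solution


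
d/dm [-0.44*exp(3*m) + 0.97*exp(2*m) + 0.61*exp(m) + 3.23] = (-1.32*exp(2*m) + 1.94*exp(m) + 0.61)*exp(m)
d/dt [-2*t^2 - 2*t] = -4*t - 2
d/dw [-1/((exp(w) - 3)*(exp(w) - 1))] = (exp(w) - 2)/(2*(exp(w) - 3)^2*sinh(w/2)^2)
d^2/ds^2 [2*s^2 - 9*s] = 4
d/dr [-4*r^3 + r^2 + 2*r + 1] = -12*r^2 + 2*r + 2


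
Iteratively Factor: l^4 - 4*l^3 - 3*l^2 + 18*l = (l - 3)*(l^3 - l^2 - 6*l) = (l - 3)*(l + 2)*(l^2 - 3*l) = l*(l - 3)*(l + 2)*(l - 3)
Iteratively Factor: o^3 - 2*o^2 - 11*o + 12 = (o + 3)*(o^2 - 5*o + 4) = (o - 4)*(o + 3)*(o - 1)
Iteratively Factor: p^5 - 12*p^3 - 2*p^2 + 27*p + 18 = (p + 1)*(p^4 - p^3 - 11*p^2 + 9*p + 18) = (p + 1)^2*(p^3 - 2*p^2 - 9*p + 18) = (p + 1)^2*(p + 3)*(p^2 - 5*p + 6) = (p - 2)*(p + 1)^2*(p + 3)*(p - 3)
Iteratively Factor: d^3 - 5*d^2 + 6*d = (d)*(d^2 - 5*d + 6) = d*(d - 3)*(d - 2)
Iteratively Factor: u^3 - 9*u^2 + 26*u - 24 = (u - 2)*(u^2 - 7*u + 12) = (u - 3)*(u - 2)*(u - 4)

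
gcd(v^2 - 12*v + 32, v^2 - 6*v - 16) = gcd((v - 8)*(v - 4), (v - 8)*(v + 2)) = v - 8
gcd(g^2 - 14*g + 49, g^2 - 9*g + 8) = 1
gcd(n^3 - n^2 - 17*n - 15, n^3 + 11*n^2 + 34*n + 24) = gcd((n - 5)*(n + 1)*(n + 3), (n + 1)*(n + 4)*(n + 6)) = n + 1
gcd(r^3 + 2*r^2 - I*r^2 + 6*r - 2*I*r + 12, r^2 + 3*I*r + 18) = r - 3*I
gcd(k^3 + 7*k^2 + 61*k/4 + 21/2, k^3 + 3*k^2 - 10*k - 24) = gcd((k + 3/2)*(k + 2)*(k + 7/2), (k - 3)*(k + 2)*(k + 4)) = k + 2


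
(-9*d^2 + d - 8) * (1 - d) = 9*d^3 - 10*d^2 + 9*d - 8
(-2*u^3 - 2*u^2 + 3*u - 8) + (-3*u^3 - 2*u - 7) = -5*u^3 - 2*u^2 + u - 15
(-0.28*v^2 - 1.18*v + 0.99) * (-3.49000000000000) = 0.9772*v^2 + 4.1182*v - 3.4551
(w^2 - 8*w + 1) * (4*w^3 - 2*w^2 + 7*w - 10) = 4*w^5 - 34*w^4 + 27*w^3 - 68*w^2 + 87*w - 10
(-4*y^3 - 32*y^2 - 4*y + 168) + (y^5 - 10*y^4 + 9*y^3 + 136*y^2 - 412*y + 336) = y^5 - 10*y^4 + 5*y^3 + 104*y^2 - 416*y + 504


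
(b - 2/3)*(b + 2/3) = b^2 - 4/9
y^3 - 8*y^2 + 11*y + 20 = (y - 5)*(y - 4)*(y + 1)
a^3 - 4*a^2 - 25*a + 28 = (a - 7)*(a - 1)*(a + 4)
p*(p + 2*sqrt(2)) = p^2 + 2*sqrt(2)*p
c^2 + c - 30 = (c - 5)*(c + 6)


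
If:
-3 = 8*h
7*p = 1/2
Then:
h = -3/8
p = 1/14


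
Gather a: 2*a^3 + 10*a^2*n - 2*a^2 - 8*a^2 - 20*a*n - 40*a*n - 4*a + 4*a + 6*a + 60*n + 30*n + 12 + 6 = 2*a^3 + a^2*(10*n - 10) + a*(6 - 60*n) + 90*n + 18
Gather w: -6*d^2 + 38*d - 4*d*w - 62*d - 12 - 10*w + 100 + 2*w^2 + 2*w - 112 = -6*d^2 - 24*d + 2*w^2 + w*(-4*d - 8) - 24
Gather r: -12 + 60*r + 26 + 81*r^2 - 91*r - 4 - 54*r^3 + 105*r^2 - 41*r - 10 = -54*r^3 + 186*r^2 - 72*r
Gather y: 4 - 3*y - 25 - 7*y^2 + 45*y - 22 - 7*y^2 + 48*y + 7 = -14*y^2 + 90*y - 36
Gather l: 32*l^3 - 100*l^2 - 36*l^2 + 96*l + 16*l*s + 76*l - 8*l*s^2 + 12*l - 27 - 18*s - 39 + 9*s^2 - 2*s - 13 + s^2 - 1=32*l^3 - 136*l^2 + l*(-8*s^2 + 16*s + 184) + 10*s^2 - 20*s - 80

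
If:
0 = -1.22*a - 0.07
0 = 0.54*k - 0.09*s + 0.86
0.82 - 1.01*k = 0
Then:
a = -0.06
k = 0.81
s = 14.43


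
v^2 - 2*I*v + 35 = (v - 7*I)*(v + 5*I)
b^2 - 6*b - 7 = (b - 7)*(b + 1)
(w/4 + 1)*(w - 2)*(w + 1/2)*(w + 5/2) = w^4/4 + 5*w^3/4 - 3*w^2/16 - 43*w/8 - 5/2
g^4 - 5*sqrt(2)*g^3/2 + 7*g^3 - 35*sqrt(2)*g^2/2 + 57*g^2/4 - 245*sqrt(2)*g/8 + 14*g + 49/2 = (g + 7/2)^2*(g - 2*sqrt(2))*(g - sqrt(2)/2)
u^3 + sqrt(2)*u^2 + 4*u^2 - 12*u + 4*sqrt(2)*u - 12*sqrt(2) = (u - 2)*(u + 6)*(u + sqrt(2))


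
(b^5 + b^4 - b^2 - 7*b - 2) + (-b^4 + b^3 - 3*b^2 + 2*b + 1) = b^5 + b^3 - 4*b^2 - 5*b - 1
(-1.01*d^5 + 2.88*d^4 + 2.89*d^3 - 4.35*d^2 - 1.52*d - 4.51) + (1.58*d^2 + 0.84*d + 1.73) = -1.01*d^5 + 2.88*d^4 + 2.89*d^3 - 2.77*d^2 - 0.68*d - 2.78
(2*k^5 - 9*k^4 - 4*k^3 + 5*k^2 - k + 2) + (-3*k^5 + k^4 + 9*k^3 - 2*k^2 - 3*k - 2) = -k^5 - 8*k^4 + 5*k^3 + 3*k^2 - 4*k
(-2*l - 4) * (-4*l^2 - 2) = 8*l^3 + 16*l^2 + 4*l + 8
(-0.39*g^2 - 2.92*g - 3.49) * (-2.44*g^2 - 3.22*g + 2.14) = 0.9516*g^4 + 8.3806*g^3 + 17.0834*g^2 + 4.989*g - 7.4686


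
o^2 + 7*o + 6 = (o + 1)*(o + 6)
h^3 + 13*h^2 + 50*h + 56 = (h + 2)*(h + 4)*(h + 7)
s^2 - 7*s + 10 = (s - 5)*(s - 2)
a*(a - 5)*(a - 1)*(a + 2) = a^4 - 4*a^3 - 7*a^2 + 10*a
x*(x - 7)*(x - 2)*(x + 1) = x^4 - 8*x^3 + 5*x^2 + 14*x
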